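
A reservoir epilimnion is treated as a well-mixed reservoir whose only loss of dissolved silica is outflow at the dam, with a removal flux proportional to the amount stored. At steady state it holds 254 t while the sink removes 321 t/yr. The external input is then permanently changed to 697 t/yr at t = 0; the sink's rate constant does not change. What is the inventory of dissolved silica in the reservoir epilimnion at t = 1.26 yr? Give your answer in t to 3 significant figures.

491 t

Residence time τ = M₀/F₀ = 0.7913 yr. The eventual steady state is M_∞ = M₀·(F₁/F₀) = 254 × 697/321 = 551.52 t.
The anomaly ΔM(t) = M(t) − M_∞ decays as ΔM₀·e^(−t/τ) with ΔM₀ = 254 − 551.52 = −297.5 t.
At t = 1.26 yr, e^(−t/τ) = e^(−1.592) = 0.2034, so ΔM = −60.53 t and M = 551.52 − 60.53 = 490.99 t.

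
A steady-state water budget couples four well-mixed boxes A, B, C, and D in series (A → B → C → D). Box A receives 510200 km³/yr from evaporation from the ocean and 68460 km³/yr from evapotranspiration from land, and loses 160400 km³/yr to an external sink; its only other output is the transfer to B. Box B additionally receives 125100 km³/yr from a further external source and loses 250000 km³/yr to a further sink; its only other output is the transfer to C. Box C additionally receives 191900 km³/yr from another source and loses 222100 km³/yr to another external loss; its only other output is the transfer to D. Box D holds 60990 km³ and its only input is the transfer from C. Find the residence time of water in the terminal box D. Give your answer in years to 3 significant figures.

Box A: F(A→B) = (510200 + 68460) − 160400 = 418260 km³/yr.
Box B: F(B→C) = (418260 + 125100) − 250000 = 293360 km³/yr.
Box C: F(C→D) = (293360 + 191900) − 222100 = 263160 km³/yr.
Box D throughput = its input = 263160 km³/yr; τ = 60990 / 263160 = 0.2318 yr.

0.232 yr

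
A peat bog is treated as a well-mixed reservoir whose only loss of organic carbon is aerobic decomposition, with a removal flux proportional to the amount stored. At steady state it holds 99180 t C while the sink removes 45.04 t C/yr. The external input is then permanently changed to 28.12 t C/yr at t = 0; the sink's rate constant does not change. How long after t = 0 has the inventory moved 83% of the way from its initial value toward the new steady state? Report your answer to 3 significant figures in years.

3900 yr

τ = M₀/F₀ = 99180/45.04 = 2202 yr.
The remaining gap fraction is e^(−t/τ); 83% covered ⇒ e^(−t/τ) = 0.170.
t = −τ ln(0.170) = 2202 × 1.772 = 3902 yr.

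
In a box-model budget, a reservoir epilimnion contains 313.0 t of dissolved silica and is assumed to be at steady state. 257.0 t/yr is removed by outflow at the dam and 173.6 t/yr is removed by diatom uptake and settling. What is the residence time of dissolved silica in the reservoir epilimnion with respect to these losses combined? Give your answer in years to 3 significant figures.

0.727 yr

Total removal = 257.0 + 173.6 = 430.60 t/yr.
τ = M / ΣF_out = 313.0 / 430.60 = 0.7269 yr.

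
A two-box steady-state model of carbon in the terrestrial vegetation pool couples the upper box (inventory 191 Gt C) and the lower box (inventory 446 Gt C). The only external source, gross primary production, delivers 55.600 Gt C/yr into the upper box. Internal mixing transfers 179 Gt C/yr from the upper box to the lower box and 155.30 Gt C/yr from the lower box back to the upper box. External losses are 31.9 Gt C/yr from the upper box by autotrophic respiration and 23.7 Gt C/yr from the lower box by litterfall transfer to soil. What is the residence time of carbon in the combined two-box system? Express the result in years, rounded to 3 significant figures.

Residence time in the combined system uses the total inventory and the total *external* removal — internal exchanges between the two boxes cancel.
M_total = 191 + 446 = 637.00 Gt C.
ΣF_external_out = 31.9 + 23.7 = 55.600 Gt C/yr.
τ = M_total / ΣF_ext = 637.00 / 55.600 = 11.46 yr.

11.5 yr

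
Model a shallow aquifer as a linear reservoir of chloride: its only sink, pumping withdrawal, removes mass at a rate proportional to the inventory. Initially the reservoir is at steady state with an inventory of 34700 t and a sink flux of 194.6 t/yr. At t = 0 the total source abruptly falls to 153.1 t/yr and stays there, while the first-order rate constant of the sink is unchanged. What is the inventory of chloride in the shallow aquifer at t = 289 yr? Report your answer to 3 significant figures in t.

Residence time τ = M₀/F₀ = 178.3 yr. The eventual steady state is M_∞ = M₀·(F₁/F₀) = 34700 × 153.1/194.6 = 27300 t.
The anomaly ΔM(t) = M(t) − M_∞ decays as ΔM₀·e^(−t/τ) with ΔM₀ = 34700 − 27300 = 7400 t.
At t = 289 yr, e^(−t/τ) = e^(−1.621) = 0.1978, so ΔM = 1463 t and M = 27300 + 1463 = 28763 t.

28800 t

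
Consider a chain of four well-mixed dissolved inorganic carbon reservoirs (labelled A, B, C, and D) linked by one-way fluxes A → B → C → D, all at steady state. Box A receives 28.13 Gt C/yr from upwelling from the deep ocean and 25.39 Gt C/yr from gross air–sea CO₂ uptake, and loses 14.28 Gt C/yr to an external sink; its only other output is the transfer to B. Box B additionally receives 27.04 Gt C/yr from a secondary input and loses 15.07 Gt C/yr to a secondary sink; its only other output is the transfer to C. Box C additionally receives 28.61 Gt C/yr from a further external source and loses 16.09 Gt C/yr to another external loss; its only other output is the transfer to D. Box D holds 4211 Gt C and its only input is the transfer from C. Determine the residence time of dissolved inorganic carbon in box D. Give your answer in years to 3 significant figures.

Box A: F(A→B) = (28.13 + 25.39) − 14.28 = 39.240 Gt C/yr.
Box B: F(B→C) = (39.240 + 27.04) − 15.07 = 51.210 Gt C/yr.
Box C: F(C→D) = (51.210 + 28.61) − 16.09 = 63.730 Gt C/yr.
Box D throughput = its input = 63.730 Gt C/yr; τ = 4211 / 63.730 = 66.08 yr.

66.1 yr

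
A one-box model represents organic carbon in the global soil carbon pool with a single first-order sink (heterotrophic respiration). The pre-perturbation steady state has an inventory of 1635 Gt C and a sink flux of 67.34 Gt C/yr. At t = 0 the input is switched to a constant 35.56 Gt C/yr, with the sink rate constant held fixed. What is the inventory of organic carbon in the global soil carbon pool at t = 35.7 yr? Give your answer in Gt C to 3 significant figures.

1040 Gt C

τ = M₀/F₀ = 1635/67.34 = 24.28 yr; rate constant k = 1/τ.
New steady state M_∞ = F₁/k = F₁·τ = 35.56 × 24.28 = 863.39 Gt C.
M(t) = M_∞ + (M₀ − M_∞)·e^(−t/τ); t/τ = 35.7/24.28 = 1.470, so e^(−t/τ) = 0.2298.
M(t) = 863.39 + 771.6 × 0.2298 = 1040.7 Gt C.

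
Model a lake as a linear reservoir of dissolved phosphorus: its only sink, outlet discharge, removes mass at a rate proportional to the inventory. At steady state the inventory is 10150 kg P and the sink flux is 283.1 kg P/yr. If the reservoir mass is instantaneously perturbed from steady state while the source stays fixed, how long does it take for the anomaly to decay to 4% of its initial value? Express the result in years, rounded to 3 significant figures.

For a linear reservoir the anomaly decays as exp(−t/τ) with τ = M/F = 10150/283.1 = 35.85 yr.
exp(−t/τ) = 0.04 ⇒ t = −τ ln(0.04) = 35.85 × 3.219 = 115.4 yr.

115 yr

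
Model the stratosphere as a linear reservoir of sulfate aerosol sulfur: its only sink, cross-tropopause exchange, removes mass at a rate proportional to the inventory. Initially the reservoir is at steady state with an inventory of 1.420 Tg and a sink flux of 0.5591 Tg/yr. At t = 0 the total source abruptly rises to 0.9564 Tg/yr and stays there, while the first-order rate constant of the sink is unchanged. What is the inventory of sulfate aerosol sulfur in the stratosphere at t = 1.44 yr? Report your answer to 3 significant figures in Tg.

τ = M₀/F₀ = 1.420/0.5591 = 2.540 yr; rate constant k = 1/τ.
New steady state M_∞ = F₁/k = F₁·τ = 0.9564 × 2.540 = 2.4291 Tg.
M(t) = M_∞ + (M₀ − M_∞)·e^(−t/τ); t/τ = 1.44/2.540 = 0.5670, so e^(−t/τ) = 0.5672.
M(t) = 2.4291 − 1.009 × 0.5672 = 1.8567 Tg.

1.86 Tg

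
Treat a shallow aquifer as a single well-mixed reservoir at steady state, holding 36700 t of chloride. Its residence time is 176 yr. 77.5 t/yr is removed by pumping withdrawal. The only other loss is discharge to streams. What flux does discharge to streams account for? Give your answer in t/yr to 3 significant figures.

Total removal F = M/τ = 36700 / 176 = 208.5 t/yr.
Discharge to streams = F − (77.5) = 208.5 − 77.50 = 131.0 t/yr.

131 t/yr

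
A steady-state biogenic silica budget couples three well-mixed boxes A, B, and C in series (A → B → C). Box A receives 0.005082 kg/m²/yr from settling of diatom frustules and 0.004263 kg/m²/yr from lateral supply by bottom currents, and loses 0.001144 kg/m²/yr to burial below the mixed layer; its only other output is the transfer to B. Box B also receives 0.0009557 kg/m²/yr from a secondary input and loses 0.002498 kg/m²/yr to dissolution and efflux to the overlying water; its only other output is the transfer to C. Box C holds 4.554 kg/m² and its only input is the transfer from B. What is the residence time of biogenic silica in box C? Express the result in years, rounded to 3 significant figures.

684 yr

Box A: F(A→B) = (0.005082 + 0.004263) − 0.001144 = 0.0082010 kg/m²/yr.
Box B: F(B→C) = (0.0082010 + 0.0009557) − 0.002498 = 0.0066587 kg/m²/yr.
Box C throughput = its input = 0.0066587 kg/m²/yr; τ = 4.554 / 0.0066587 = 683.9 yr.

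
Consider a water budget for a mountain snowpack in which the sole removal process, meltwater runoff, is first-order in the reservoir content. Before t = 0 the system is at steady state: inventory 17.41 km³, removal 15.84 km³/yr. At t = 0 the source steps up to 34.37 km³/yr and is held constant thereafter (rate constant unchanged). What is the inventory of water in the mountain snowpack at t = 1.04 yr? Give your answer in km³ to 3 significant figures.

Residence time τ = M₀/F₀ = 1.099 yr. The eventual steady state is M_∞ = M₀·(F₁/F₀) = 17.41 × 34.37/15.84 = 37.777 km³.
The anomaly ΔM(t) = M(t) − M_∞ decays as ΔM₀·e^(−t/τ) with ΔM₀ = 17.41 − 37.777 = −20.37 km³.
At t = 1.04 yr, e^(−t/τ) = e^(−0.9462) = 0.3882, so ΔM = −7.906 km³ and M = 37.777 − 7.906 = 29.870 km³.

29.9 km³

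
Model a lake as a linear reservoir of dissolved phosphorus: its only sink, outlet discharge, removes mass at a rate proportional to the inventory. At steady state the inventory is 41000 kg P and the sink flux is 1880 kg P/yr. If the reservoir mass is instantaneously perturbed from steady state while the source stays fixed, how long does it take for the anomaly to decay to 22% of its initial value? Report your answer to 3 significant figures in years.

33.0 yr

For a linear reservoir the anomaly decays as exp(−t/τ) with τ = M/F = 41000/1880 = 21.81 yr.
exp(−t/τ) = 0.22 ⇒ t = −τ ln(0.22) = 21.81 × 1.514 = 33.02 yr.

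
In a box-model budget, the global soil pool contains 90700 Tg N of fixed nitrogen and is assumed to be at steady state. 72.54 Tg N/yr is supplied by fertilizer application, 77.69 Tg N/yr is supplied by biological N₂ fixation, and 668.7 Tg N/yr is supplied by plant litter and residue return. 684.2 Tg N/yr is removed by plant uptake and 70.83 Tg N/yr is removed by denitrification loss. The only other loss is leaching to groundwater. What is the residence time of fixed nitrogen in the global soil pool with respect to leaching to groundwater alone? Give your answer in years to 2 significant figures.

1400 yr

At steady state ΣF_in = ΣF_out.
ΣF_in = 72.54 + 77.69 + 668.7 = 818.93 Tg N/yr.
Leaching to groundwater flux = ΣF_in − (684.2 + 70.83) = 818.93 − 755.0 = 63.90 Tg N/yr.
τ = M / F = 90700 / 63.90 = 1419 yr.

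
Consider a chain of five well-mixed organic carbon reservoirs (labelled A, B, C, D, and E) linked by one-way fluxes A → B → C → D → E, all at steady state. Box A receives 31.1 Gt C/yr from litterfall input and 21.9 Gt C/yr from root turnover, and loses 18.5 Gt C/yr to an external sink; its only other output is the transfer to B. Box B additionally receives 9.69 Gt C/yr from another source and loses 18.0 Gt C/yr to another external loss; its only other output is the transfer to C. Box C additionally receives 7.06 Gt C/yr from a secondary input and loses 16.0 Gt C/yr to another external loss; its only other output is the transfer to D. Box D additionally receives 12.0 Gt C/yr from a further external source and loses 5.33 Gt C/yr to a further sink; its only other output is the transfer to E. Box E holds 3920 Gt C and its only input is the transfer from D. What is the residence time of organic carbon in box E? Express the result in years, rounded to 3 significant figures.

164 yr

Box A: F(A→B) = (31.1 + 21.9) − 18.5 = 34.500 Gt C/yr.
Box B: F(B→C) = (34.500 + 9.69) − 18.0 = 26.190 Gt C/yr.
Box C: F(C→D) = (26.190 + 7.06) − 16.0 = 17.250 Gt C/yr.
Box D: F(D→E) = (17.250 + 12.0) − 5.33 = 23.920 Gt C/yr.
Box E throughput = its input = 23.920 Gt C/yr; τ = 3920 / 23.920 = 163.9 yr.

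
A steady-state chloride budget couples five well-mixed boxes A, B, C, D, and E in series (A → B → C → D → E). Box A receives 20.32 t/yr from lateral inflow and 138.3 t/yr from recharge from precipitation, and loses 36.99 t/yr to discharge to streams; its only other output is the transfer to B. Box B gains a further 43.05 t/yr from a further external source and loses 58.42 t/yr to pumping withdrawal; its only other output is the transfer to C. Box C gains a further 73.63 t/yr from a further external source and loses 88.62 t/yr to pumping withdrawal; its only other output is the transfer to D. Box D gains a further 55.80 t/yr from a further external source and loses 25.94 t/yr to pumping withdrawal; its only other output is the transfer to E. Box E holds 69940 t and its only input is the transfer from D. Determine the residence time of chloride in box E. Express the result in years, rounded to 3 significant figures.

Box A: F(A→B) = (20.32 + 138.3) − 36.99 = 121.63 t/yr.
Box B: F(B→C) = (121.63 + 43.05) − 58.42 = 106.26 t/yr.
Box C: F(C→D) = (106.26 + 73.63) − 88.62 = 91.270 t/yr.
Box D: F(D→E) = (91.270 + 55.80) − 25.94 = 121.13 t/yr.
Box E throughput = its input = 121.13 t/yr; τ = 69940 / 121.13 = 577.4 yr.

577 yr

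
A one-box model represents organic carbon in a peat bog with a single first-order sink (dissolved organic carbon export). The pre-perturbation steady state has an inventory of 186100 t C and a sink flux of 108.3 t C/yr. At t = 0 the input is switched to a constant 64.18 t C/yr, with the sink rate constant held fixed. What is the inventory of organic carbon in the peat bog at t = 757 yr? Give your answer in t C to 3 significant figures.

159000 t C

The sink rate constant is k = F₀/M₀ = 108.3/186100 = 0.0005819 yr⁻¹.
Solving dM/dt = F₁ − kM with M(0) = M₀ gives M(t) = F₁/k + (M₀ − F₁/k)·e^(−kt).
F₁/k = 64.18/0.0005819 = 110290 t C; kt = 0.0005819 × 757 = 0.4405, e^(−kt) = 0.6437.
M(757) = 110290 + (186100 − 110290) × 0.6437 = 110290 + 48800 = 159090 t C.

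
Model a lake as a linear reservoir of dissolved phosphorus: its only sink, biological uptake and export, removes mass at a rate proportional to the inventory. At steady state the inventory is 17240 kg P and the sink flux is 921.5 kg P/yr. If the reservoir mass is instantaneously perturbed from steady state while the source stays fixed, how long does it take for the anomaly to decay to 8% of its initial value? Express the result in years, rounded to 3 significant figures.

For a linear reservoir the anomaly decays as exp(−t/τ) with τ = M/F = 17240/921.5 = 18.71 yr.
exp(−t/τ) = 0.08 ⇒ t = −τ ln(0.08) = 18.71 × 2.526 = 47.25 yr.

47.3 yr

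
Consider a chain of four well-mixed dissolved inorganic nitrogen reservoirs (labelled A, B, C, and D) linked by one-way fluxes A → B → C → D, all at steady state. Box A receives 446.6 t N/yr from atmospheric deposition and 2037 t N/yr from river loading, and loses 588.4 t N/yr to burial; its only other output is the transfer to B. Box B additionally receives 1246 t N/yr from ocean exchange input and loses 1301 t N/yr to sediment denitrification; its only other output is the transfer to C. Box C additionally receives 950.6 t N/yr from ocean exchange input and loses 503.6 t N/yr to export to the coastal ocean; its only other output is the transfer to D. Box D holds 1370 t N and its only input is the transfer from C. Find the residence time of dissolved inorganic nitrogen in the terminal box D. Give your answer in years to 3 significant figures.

Box A: F(A→B) = (446.6 + 2037) − 588.4 = 1895.2 t N/yr.
Box B: F(B→C) = (1895.2 + 1246) − 1301 = 1840.2 t N/yr.
Box C: F(C→D) = (1840.2 + 950.6) − 503.6 = 2287.2 t N/yr.
Box D throughput = its input = 2287.2 t N/yr; τ = 1370 / 2287.2 = 0.5990 yr.

0.599 yr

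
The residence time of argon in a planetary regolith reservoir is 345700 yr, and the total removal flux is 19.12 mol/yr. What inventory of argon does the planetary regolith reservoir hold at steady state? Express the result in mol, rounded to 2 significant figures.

τ = M/F ⇒ M = τ × F = 345700 × 19.12 = 6.610×10^6 mol.

6.6×10^6 mol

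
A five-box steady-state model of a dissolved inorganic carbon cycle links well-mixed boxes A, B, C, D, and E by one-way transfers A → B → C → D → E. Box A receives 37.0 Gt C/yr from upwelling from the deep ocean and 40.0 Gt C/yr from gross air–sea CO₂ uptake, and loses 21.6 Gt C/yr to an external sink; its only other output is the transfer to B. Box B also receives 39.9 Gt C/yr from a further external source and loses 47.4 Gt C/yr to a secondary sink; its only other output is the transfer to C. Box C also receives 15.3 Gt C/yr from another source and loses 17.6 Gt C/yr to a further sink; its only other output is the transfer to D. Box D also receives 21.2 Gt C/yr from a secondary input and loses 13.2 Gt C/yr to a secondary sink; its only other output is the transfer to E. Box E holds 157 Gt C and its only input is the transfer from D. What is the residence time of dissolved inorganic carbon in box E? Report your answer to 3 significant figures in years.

Box A: F(A→B) = (37.0 + 40.0) − 21.6 = 55.400 Gt C/yr.
Box B: F(B→C) = (55.400 + 39.9) − 47.4 = 47.900 Gt C/yr.
Box C: F(C→D) = (47.900 + 15.3) − 17.6 = 45.600 Gt C/yr.
Box D: F(D→E) = (45.600 + 21.2) − 13.2 = 53.600 Gt C/yr.
Box E throughput = its input = 53.600 Gt C/yr; τ = 157 / 53.600 = 2.929 yr.

2.93 yr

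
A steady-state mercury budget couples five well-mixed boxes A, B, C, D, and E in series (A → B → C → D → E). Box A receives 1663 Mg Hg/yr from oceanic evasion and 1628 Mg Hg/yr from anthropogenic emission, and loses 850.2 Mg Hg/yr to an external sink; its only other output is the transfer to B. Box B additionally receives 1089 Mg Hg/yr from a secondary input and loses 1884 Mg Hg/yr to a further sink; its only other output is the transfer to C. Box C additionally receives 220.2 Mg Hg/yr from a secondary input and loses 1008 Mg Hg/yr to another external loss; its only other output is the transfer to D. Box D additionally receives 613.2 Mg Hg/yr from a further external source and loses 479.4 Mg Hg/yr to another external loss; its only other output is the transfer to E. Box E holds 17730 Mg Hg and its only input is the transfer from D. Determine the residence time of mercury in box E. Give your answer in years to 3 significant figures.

Box A: F(A→B) = (1663 + 1628) − 850.2 = 2440.8 Mg Hg/yr.
Box B: F(B→C) = (2440.8 + 1089) − 1884 = 1645.8 Mg Hg/yr.
Box C: F(C→D) = (1645.8 + 220.2) − 1008 = 858.00 Mg Hg/yr.
Box D: F(D→E) = (858.00 + 613.2) − 479.4 = 991.80 Mg Hg/yr.
Box E throughput = its input = 991.80 Mg Hg/yr; τ = 17730 / 991.80 = 17.88 yr.

17.9 yr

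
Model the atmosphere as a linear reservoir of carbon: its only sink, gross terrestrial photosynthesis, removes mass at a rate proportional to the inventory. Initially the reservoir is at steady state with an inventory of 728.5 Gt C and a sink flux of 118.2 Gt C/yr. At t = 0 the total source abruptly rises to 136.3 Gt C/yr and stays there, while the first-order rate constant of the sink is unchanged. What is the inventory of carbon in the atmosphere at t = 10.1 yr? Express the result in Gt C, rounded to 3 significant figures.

818 Gt C

The sink rate constant is k = F₀/M₀ = 118.2/728.5 = 0.1623 yr⁻¹.
Solving dM/dt = F₁ − kM with M(0) = M₀ gives M(t) = F₁/k + (M₀ − F₁/k)·e^(−kt).
F₁/k = 136.3/0.1623 = 840.06 Gt C; kt = 0.1623 × 10.1 = 1.639, e^(−kt) = 0.1942.
M(10.1) = 840.06 + (728.5 − 840.06) × 0.1942 = 840.06 − 21.67 = 818.39 Gt C.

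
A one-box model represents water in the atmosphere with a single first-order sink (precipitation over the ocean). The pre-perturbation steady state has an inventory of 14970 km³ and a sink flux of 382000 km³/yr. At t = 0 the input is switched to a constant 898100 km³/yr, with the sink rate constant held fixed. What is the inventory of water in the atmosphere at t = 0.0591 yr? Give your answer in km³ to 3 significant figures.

30700 km³

τ = M₀/F₀ = 14970/382000 = 0.03919 yr; rate constant k = 1/τ.
New steady state M_∞ = F₁/k = F₁·τ = 898100 × 0.03919 = 35195 km³.
M(t) = M_∞ + (M₀ − M_∞)·e^(−t/τ); t/τ = 0.0591/0.03919 = 1.508, so e^(−t/τ) = 0.2213.
M(t) = 35195 − 20230 × 0.2213 = 30719 km³.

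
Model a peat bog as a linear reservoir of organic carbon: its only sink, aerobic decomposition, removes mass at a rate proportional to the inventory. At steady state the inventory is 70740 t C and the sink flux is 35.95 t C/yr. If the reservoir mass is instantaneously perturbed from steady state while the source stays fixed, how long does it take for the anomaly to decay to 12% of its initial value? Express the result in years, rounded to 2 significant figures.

4200 yr

For a linear reservoir the anomaly decays as exp(−t/τ) with τ = M/F = 70740/35.95 = 1968 yr.
exp(−t/τ) = 0.12 ⇒ t = −τ ln(0.12) = 1968 × 2.120 = 4172 yr.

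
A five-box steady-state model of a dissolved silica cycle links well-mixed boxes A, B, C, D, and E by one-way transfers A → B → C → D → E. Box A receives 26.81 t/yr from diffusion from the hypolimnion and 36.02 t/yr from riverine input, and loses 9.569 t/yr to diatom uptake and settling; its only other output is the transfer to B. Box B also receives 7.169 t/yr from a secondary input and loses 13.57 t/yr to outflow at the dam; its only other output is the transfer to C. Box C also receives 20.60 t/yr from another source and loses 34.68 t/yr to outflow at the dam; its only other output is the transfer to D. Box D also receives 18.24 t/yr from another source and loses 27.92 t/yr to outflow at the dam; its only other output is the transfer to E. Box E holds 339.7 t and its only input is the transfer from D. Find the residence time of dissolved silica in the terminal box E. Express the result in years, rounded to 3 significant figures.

Box A: F(A→B) = (26.81 + 36.02) − 9.569 = 53.261 t/yr.
Box B: F(B→C) = (53.261 + 7.169) − 13.57 = 46.860 t/yr.
Box C: F(C→D) = (46.860 + 20.60) − 34.68 = 32.780 t/yr.
Box D: F(D→E) = (32.780 + 18.24) − 27.92 = 23.100 t/yr.
Box E throughput = its input = 23.100 t/yr; τ = 339.7 / 23.100 = 14.71 yr.

14.7 yr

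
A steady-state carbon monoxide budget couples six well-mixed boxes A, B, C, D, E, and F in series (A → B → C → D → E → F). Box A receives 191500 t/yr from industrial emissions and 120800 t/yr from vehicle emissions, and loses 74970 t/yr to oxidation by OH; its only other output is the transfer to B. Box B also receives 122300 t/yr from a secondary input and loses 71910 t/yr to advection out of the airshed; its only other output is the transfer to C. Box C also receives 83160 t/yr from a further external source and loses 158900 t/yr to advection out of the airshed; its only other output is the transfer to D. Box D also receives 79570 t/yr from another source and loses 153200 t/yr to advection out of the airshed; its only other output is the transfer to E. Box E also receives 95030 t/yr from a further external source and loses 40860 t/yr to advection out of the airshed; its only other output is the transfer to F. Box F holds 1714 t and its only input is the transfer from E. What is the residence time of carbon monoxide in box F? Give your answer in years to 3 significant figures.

Box A: F(A→B) = (191500 + 120800) − 74970 = 237330 t/yr.
Box B: F(B→C) = (237330 + 122300) − 71910 = 287720 t/yr.
Box C: F(C→D) = (287720 + 83160) − 158900 = 211980 t/yr.
Box D: F(D→E) = (211980 + 79570) − 153200 = 138350 t/yr.
Box E: F(E→F) = (138350 + 95030) − 40860 = 192520 t/yr.
Box F throughput = its input = 192520 t/yr; τ = 1714 / 192520 = 0.008903 yr.

0.00890 yr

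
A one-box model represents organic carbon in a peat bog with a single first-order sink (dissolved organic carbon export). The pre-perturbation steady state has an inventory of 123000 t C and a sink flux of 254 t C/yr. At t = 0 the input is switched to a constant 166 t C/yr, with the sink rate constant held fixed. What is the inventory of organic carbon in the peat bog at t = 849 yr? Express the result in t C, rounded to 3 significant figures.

The sink rate constant is k = F₀/M₀ = 254/123000 = 0.002065 yr⁻¹.
Solving dM/dt = F₁ − kM with M(0) = M₀ gives M(t) = F₁/k + (M₀ − F₁/k)·e^(−kt).
F₁/k = 166/0.002065 = 80386 t C; kt = 0.002065 × 849 = 1.753, e^(−kt) = 0.1732.
M(849) = 80386 + (123000 − 80386) × 0.1732 = 80386 + 7381 = 87767 t C.

87800 t C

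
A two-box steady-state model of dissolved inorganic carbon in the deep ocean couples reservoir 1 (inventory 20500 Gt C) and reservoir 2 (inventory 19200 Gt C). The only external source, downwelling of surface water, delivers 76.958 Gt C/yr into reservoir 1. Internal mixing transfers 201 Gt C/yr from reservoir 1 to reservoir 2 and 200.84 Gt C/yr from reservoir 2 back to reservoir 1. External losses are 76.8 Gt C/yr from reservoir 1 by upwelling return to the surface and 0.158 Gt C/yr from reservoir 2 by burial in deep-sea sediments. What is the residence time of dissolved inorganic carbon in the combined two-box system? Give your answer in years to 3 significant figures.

516 yr

For the system as a whole, the A↔B exchange is internal and contributes nothing to the throughput; only the external sinks remove mass.
M_total = 20500 + 19200 = 39700 Gt C.
ΣF_external_out = 76.8 + 0.158 = 76.958 Gt C/yr.
τ = M_total / ΣF_ext = 39700 / 76.958 = 515.9 yr.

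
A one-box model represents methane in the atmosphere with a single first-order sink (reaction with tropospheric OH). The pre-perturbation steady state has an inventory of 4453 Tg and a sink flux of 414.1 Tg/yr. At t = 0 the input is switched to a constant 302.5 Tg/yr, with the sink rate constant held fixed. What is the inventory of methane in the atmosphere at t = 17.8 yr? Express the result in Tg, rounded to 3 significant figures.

3480 Tg

The sink rate constant is k = F₀/M₀ = 414.1/4453 = 0.09299 yr⁻¹.
Solving dM/dt = F₁ − kM with M(0) = M₀ gives M(t) = F₁/k + (M₀ − F₁/k)·e^(−kt).
F₁/k = 302.5/0.09299 = 3252.9 Tg; kt = 0.09299 × 17.8 = 1.655, e^(−kt) = 0.1910.
M(17.8) = 3252.9 + (4453 − 3252.9) × 0.1910 = 3252.9 + 229.3 = 3482.2 Tg.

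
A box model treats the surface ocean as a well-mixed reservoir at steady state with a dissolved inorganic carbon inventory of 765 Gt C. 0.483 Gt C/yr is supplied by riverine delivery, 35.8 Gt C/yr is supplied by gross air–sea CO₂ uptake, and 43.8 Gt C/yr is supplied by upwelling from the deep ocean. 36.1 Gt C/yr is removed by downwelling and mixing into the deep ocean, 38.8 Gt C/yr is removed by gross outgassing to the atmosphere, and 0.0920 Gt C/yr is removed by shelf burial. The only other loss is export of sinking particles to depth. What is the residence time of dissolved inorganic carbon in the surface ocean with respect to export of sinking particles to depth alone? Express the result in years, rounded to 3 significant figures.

At steady state ΣF_in = ΣF_out.
ΣF_in = 0.483 + 35.8 + 43.8 = 80.083 Gt C/yr.
Export of sinking particles to depth flux = ΣF_in − (36.1 + 38.8 + 0.0920) = 80.083 − 74.99 = 5.091 Gt C/yr.
τ = M / F = 765 / 5.091 = 150.3 yr.

150 yr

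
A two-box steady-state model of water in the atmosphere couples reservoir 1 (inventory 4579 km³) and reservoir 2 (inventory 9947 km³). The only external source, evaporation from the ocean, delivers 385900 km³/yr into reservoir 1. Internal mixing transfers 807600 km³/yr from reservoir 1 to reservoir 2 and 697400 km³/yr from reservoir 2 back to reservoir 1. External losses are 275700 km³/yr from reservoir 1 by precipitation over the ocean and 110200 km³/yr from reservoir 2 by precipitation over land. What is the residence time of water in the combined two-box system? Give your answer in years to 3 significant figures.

Residence time in the combined system uses the total inventory and the total *external* removal — internal exchanges between the two boxes cancel.
M_total = 4579 + 9947 = 14526 km³.
ΣF_external_out = 275700 + 110200 = 385900 km³/yr.
τ = M_total / ΣF_ext = 14526 / 385900 = 0.03764 yr.

0.0376 yr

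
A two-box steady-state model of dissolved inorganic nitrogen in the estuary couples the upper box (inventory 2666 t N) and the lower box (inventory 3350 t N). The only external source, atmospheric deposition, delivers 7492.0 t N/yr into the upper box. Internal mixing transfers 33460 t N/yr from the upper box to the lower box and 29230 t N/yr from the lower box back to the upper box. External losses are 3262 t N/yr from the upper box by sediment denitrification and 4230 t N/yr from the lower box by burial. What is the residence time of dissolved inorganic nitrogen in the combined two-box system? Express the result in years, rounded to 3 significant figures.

0.803 yr

Treat the two boxes together as one reservoir: the mixing fluxes between them are internal recycling, so τ = ΣM / Σ(external losses).
M_total = 2666 + 3350 = 6016.0 t N.
ΣF_external_out = 3262 + 4230 = 7492.0 t N/yr.
τ = M_total / ΣF_ext = 6016.0 / 7492.0 = 0.8030 yr.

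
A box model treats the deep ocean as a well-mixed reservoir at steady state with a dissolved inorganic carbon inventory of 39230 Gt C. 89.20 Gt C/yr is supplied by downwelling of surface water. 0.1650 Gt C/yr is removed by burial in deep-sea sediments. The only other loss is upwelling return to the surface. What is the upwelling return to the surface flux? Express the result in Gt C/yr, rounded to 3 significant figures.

At steady state ΣF_in = ΣF_out.
ΣF_in = 89.200 Gt C/yr.
Upwelling return to the surface flux = ΣF_in − (0.1650) = 89.200 − 0.1650 = 89.03 Gt C/yr.

89.0 Gt C/yr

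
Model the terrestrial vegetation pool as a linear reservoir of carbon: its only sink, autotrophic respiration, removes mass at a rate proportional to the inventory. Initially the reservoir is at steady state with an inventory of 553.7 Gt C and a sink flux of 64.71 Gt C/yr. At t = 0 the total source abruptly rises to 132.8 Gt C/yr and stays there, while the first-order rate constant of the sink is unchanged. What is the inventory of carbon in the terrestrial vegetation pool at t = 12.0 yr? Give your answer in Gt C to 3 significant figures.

993 Gt C

The sink rate constant is k = F₀/M₀ = 64.71/553.7 = 0.1169 yr⁻¹.
Solving dM/dt = F₁ − kM with M(0) = M₀ gives M(t) = F₁/k + (M₀ − F₁/k)·e^(−kt).
F₁/k = 132.8/0.1169 = 1136.3 Gt C; kt = 0.1169 × 12.0 = 1.402, e^(−kt) = 0.2460.
M(12.0) = 1136.3 + (553.7 − 1136.3) × 0.2460 = 1136.3 − 143.3 = 993.00 Gt C.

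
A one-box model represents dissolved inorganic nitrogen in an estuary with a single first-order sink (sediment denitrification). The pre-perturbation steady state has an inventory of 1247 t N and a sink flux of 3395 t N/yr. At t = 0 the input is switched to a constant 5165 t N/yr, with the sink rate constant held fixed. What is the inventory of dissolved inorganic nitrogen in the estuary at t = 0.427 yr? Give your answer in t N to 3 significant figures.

Residence time τ = M₀/F₀ = 0.3673 yr. The eventual steady state is M_∞ = M₀·(F₁/F₀) = 1247 × 5165/3395 = 1897.1 t N.
The anomaly ΔM(t) = M(t) − M_∞ decays as ΔM₀·e^(−t/τ) with ΔM₀ = 1247 − 1897.1 = −650.1 t N.
At t = 0.427 yr, e^(−t/τ) = e^(−1.163) = 0.3127, so ΔM = −203.3 t N and M = 1897.1 − 203.3 = 1693.8 t N.

1690 t N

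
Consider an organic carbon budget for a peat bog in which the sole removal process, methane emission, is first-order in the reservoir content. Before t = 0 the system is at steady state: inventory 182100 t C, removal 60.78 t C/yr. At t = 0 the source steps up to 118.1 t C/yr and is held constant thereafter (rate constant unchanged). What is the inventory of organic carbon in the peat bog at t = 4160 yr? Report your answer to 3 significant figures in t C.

The sink rate constant is k = F₀/M₀ = 60.78/182100 = 0.0003338 yr⁻¹.
Solving dM/dt = F₁ − kM with M(0) = M₀ gives M(t) = F₁/k + (M₀ − F₁/k)·e^(−kt).
F₁/k = 118.1/0.0003338 = 353830 t C; kt = 0.0003338 × 4160 = 1.388, e^(−kt) = 0.2495.
M(4160) = 353830 + (182100 − 353830) × 0.2495 = 353830 − 42840 = 310990 t C.

311000 t C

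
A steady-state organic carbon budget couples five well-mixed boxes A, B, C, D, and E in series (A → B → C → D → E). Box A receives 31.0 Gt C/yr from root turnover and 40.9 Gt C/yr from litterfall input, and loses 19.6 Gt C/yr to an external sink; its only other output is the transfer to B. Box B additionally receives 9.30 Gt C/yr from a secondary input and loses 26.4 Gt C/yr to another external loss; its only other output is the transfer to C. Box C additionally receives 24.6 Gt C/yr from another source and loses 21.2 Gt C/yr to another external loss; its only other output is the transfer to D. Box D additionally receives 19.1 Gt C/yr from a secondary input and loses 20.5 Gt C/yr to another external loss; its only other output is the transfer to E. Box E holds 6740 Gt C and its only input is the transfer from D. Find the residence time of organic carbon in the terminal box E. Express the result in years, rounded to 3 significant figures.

181 yr

Box A: F(A→B) = (31.0 + 40.9) − 19.6 = 52.300 Gt C/yr.
Box B: F(B→C) = (52.300 + 9.30) − 26.4 = 35.200 Gt C/yr.
Box C: F(C→D) = (35.200 + 24.6) − 21.2 = 38.600 Gt C/yr.
Box D: F(D→E) = (38.600 + 19.1) − 20.5 = 37.200 Gt C/yr.
Box E throughput = its input = 37.200 Gt C/yr; τ = 6740 / 37.200 = 181.2 yr.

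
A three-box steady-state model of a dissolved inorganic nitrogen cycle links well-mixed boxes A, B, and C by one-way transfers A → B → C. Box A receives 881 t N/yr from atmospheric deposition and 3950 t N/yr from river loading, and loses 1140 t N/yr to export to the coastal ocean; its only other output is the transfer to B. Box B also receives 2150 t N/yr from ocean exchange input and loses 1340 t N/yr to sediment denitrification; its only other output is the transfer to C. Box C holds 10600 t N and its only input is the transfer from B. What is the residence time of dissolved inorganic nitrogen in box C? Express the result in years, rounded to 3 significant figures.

Box A: F(A→B) = (881 + 3950) − 1140 = 3691.0 t N/yr.
Box B: F(B→C) = (3691.0 + 2150) − 1340 = 4501.0 t N/yr.
Box C throughput = its input = 4501.0 t N/yr; τ = 10600 / 4501.0 = 2.355 yr.

2.36 yr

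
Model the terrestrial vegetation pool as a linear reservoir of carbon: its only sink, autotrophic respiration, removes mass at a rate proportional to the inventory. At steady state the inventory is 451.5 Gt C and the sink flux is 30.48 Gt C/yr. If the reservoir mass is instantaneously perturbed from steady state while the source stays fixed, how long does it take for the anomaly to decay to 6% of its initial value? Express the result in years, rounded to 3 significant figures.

41.7 yr

For a linear reservoir the anomaly decays as exp(−t/τ) with τ = M/F = 451.5/30.48 = 14.81 yr.
exp(−t/τ) = 0.06 ⇒ t = −τ ln(0.06) = 14.81 × 2.813 = 41.68 yr.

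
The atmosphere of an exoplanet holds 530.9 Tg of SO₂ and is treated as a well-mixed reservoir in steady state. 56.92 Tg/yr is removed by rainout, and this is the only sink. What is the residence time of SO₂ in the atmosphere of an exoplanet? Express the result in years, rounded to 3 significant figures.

9.33 yr

τ = M / F = 530.9 / 56.92 = 9.327 yr.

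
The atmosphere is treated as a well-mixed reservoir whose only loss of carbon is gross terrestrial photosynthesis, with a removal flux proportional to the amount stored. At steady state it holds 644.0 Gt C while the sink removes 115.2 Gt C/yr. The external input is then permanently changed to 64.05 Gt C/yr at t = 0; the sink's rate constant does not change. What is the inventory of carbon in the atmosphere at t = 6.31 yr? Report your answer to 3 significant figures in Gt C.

The sink rate constant is k = F₀/M₀ = 115.2/644.0 = 0.1789 yr⁻¹.
Solving dM/dt = F₁ − kM with M(0) = M₀ gives M(t) = F₁/k + (M₀ − F₁/k)·e^(−kt).
F₁/k = 64.05/0.1789 = 358.06 Gt C; kt = 0.1789 × 6.31 = 1.129, e^(−kt) = 0.3234.
M(6.31) = 358.06 + (644.0 − 358.06) × 0.3234 = 358.06 + 92.48 = 450.54 Gt C.

451 Gt C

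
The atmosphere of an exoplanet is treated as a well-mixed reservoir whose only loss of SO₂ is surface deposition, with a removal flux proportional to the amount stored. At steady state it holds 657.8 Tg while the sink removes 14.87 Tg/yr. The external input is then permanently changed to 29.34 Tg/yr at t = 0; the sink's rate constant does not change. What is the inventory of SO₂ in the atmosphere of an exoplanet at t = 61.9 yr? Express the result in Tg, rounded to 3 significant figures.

τ = M₀/F₀ = 657.8/14.87 = 44.24 yr; rate constant k = 1/τ.
New steady state M_∞ = F₁/k = F₁·τ = 29.34 × 44.24 = 1297.9 Tg.
M(t) = M_∞ + (M₀ − M_∞)·e^(−t/τ); t/τ = 61.9/44.24 = 1.399, so e^(−t/τ) = 0.2468.
M(t) = 1297.9 − 640.1 × 0.2468 = 1139.9 Tg.

1140 Tg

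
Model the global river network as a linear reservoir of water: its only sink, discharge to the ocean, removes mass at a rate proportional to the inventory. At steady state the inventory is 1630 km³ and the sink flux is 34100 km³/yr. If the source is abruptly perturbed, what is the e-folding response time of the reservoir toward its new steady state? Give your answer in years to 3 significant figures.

0.0478 yr

For a linear reservoir the response time equals the residence time τ = M/F.
τ = 1630 / 34100 = 0.04780 yr.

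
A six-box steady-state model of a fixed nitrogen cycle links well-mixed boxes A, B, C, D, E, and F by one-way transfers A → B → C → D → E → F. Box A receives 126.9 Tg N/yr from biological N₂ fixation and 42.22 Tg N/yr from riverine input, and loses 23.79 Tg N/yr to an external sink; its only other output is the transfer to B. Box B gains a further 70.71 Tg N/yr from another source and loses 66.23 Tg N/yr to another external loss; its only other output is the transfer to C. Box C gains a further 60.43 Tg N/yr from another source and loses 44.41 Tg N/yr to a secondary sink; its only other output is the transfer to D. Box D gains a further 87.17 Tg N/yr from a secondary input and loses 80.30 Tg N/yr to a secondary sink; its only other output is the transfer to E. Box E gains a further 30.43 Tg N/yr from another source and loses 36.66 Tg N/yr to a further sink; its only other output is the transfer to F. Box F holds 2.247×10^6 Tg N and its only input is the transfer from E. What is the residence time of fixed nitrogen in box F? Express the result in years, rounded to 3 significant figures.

Box A: F(A→B) = (126.9 + 42.22) − 23.79 = 145.33 Tg N/yr.
Box B: F(B→C) = (145.33 + 70.71) − 66.23 = 149.81 Tg N/yr.
Box C: F(C→D) = (149.81 + 60.43) − 44.41 = 165.83 Tg N/yr.
Box D: F(D→E) = (165.83 + 87.17) − 80.30 = 172.70 Tg N/yr.
Box E: F(E→F) = (172.70 + 30.43) − 36.66 = 166.47 Tg N/yr.
Box F throughput = its input = 166.47 Tg N/yr; τ = 2.247×10^6 / 166.47 = 13500 yr.

13500 yr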